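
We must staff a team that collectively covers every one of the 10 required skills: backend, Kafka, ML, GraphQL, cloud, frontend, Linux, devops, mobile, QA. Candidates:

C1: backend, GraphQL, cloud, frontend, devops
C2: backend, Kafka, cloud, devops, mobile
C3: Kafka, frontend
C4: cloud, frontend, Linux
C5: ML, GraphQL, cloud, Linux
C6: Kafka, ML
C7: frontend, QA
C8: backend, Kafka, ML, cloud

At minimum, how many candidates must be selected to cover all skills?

C2, C5, C7 together cover {backend, Kafka, ML, GraphQL, cloud, frontend, Linux, devops, mobile, QA} — every skill.
No 2 of the 8 candidates cover everything (all 28 pairs fall short), so 3 is minimum.
Greedy (largest uncovered first) would take C1, C2, C5, C7 — 4 candidates — but 3 suffice.

3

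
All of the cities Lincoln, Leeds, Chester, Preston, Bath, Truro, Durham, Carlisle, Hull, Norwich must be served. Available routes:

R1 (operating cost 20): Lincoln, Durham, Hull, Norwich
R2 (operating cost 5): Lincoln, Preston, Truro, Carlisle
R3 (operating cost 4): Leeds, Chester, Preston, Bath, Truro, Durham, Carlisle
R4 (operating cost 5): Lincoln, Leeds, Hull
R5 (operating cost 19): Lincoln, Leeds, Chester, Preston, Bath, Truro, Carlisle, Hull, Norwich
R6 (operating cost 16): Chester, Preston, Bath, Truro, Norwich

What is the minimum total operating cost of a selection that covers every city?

R3, R5 cover every city at operating cost 4 + 19 = 23.
Any cover uses at least 2 routes; among all covering selections none totals below 23.
Greedy by coverage-per-operating cost would pick R3, R4, R6 for 25 — worse than the optimum 23.

23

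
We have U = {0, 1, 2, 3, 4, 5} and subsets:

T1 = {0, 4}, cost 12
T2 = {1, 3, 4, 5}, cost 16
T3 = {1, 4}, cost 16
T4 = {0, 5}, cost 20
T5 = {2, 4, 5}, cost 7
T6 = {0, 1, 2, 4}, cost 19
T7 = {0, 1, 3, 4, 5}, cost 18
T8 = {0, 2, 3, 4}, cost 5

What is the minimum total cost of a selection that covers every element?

T2, T8 cover every element at cost 16 + 5 = 21.
Any cover uses at least 2 sets; among all covering selections none totals below 21.
Greedy by coverage-per-cost would pick T8, T5, T2 for 28 — worse than the optimum 21.

21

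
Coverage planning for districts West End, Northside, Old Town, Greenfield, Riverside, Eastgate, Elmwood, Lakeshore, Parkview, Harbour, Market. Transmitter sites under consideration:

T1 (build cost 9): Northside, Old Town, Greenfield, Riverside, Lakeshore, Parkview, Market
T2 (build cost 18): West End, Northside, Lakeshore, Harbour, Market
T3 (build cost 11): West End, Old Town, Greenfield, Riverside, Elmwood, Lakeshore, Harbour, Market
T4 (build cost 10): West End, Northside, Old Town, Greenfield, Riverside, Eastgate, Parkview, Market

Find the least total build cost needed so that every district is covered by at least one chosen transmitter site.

21

T3, T4 cover every district at build cost 11 + 10 = 21.
Any cover uses at least 2 transmitter sites; among all covering selections none totals below 21.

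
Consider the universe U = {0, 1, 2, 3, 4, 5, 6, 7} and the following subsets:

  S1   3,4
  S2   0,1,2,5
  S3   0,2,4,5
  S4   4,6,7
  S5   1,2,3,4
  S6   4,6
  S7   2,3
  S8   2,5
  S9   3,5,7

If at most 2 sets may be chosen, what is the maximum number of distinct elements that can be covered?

7

Choosing S2, S4 covers {0, 1, 2, 4, 5, 6, 7} — 7 elements.
No choice of 2 sets does better; here 3 is left uncovered.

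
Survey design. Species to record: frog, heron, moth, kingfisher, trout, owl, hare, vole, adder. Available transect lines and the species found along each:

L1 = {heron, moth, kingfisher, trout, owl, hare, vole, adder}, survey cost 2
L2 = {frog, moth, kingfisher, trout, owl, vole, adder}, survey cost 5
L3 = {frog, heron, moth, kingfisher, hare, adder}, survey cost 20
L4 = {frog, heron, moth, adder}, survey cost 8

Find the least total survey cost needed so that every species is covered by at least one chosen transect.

7

L1, L2 cover every species at survey cost 2 + 5 = 7.
Any cover uses at least 2 transects; among all covering selections none totals below 7.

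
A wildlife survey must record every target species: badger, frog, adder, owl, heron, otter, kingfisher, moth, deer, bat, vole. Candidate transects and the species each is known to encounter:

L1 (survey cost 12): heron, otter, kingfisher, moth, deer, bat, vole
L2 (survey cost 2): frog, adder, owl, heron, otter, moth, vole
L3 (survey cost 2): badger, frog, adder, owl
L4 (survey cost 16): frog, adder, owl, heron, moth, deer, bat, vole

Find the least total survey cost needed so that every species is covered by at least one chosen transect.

14

L1, L3 cover every species at survey cost 12 + 2 = 14.
Any cover uses at least 2 transects; among all covering selections none totals below 14.
Greedy by coverage-per-survey cost would pick L2, L3, L1 for 16 — worse than the optimum 14.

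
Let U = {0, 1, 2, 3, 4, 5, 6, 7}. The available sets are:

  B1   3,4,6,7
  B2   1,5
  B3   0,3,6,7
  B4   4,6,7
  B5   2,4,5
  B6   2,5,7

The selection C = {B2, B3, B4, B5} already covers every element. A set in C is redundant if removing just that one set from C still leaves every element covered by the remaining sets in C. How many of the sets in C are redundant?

Drop B2: 1 uncovered — not redundant.
Drop B3: 0, 3 uncovered — not redundant.
Drop B4: the rest still cover every element — redundant.
Drop B5: 2 uncovered — not redundant.
1 redundant: B4.

1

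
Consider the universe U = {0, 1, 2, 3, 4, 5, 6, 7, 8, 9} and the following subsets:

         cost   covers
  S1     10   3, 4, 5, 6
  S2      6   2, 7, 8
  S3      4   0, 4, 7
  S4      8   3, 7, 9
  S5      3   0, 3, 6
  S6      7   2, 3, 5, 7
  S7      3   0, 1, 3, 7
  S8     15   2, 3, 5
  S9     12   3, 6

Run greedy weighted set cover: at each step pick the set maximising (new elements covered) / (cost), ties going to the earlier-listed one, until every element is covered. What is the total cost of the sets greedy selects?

31

Pick 1: S7 adds 4 new (0, 1, 3, 7) at cost 3 (ratio 4/3).
Pick 2: S2 adds 2 new (2, 8) at cost 6 (ratio 2/6).
Pick 3: S5 adds 1 new (6) at cost 3 (ratio 1/3).
Pick 4: S3 adds 1 new (4) at cost 4 (ratio 1/4).
Pick 5: S6 adds 1 new (5) at cost 7 (ratio 1/7).
Pick 6: S4 adds 1 new (9) at cost 8 (ratio 1/8).
Greedy total cost: 3 + 6 + 3 + 4 + 7 + 8 = 31. (The true optimum is 27, so greedy overshoots here.)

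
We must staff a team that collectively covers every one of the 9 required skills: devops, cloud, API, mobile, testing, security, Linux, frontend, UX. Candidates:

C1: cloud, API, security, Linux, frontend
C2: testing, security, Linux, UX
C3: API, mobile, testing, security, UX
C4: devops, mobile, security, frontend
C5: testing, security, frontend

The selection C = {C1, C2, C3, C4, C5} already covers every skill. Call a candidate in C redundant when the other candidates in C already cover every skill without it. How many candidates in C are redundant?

3

Drop C1: cloud uncovered — not redundant.
Drop C2: the rest still cover every skill — redundant.
Drop C3: the rest still cover every skill — redundant.
Drop C4: devops uncovered — not redundant.
Drop C5: the rest still cover every skill — redundant.
3 redundant: C2, C3, C5.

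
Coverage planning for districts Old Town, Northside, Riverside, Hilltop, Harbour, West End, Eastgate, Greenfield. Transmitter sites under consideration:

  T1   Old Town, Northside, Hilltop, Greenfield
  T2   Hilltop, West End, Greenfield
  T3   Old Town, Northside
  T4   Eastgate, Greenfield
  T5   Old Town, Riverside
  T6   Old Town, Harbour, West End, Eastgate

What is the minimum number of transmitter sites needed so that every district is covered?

T1, T5, T6 together cover {Old Town, Northside, Riverside, Hilltop, Harbour, West End, Eastgate, Greenfield} — every district.
No 2 of the 6 transmitter sites cover everything (all 15 pairs fall short), so 3 is minimum.

3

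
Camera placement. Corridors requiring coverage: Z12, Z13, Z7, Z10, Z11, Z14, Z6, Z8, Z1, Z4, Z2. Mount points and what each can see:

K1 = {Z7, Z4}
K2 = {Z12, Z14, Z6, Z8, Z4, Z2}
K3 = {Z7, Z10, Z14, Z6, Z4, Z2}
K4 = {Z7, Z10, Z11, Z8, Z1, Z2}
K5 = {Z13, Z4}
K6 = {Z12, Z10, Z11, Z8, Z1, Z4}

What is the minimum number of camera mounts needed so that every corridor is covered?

K2, K4, K5 together cover {Z12, Z13, Z7, Z10, Z11, Z14, Z6, Z8, Z1, Z4, Z2} — every corridor.
No 2 of the 6 camera mounts cover everything (all 15 pairs fall short), so 3 is minimum.

3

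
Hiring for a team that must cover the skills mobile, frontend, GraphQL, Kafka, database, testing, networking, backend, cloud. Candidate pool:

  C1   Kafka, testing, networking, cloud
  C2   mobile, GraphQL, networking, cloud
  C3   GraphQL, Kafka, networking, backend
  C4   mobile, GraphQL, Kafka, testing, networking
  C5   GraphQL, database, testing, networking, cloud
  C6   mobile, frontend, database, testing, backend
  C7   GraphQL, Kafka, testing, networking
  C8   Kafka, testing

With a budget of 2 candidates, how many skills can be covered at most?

Choosing C1, C6 covers {mobile, frontend, Kafka, database, testing, networking, backend, cloud} — 8 skills.
No choice of 2 candidates does better; here GraphQL is left uncovered.

8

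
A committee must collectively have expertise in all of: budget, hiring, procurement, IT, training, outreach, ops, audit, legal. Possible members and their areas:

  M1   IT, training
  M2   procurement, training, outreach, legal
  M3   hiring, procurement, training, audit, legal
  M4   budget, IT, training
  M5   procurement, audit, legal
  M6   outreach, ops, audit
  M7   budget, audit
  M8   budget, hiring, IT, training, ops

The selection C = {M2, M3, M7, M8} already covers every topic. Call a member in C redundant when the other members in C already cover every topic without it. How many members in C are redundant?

Drop M2: outreach uncovered — not redundant.
Drop M3: the rest still cover every topic — redundant.
Drop M7: the rest still cover every topic — redundant.
Drop M8: IT, ops uncovered — not redundant.
2 redundant: M3, M7.

2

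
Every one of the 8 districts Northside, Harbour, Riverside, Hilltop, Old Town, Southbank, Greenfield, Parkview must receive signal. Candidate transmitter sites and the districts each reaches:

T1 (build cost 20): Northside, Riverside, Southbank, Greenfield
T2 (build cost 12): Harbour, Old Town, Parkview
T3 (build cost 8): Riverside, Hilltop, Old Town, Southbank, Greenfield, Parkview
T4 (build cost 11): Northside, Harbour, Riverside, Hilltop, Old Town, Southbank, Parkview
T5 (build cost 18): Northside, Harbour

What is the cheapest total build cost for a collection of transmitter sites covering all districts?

19

T3, T4 cover every district at build cost 8 + 11 = 19.
Any cover uses at least 2 transmitter sites; among all covering selections none totals below 19.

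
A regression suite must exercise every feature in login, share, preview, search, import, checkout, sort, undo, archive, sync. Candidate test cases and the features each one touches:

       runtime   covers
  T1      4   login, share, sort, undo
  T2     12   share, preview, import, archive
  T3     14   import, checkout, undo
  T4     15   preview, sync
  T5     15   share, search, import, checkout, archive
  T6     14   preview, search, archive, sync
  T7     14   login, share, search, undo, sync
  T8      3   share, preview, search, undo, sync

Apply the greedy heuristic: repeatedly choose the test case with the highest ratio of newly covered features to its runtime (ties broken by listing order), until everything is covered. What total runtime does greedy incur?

Pick 1: T8 adds 5 new (share, preview, search, undo, sync) at runtime 3 (ratio 5/3).
Pick 2: T1 adds 2 new (login, sort) at runtime 4 (ratio 2/4).
Pick 3: T5 adds 3 new (import, checkout, archive) at runtime 15 (ratio 3/15).
Greedy total runtime: 3 + 4 + 15 = 22.

22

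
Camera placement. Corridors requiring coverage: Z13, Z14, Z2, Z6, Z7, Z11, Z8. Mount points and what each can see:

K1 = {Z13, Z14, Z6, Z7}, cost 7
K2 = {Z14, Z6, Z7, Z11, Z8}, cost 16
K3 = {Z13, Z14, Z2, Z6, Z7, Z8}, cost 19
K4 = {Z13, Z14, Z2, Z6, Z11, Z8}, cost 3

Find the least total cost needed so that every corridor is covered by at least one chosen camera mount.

10

K1, K4 cover every corridor at cost 7 + 3 = 10.
Any cover uses at least 2 camera mounts; among all covering selections none totals below 10.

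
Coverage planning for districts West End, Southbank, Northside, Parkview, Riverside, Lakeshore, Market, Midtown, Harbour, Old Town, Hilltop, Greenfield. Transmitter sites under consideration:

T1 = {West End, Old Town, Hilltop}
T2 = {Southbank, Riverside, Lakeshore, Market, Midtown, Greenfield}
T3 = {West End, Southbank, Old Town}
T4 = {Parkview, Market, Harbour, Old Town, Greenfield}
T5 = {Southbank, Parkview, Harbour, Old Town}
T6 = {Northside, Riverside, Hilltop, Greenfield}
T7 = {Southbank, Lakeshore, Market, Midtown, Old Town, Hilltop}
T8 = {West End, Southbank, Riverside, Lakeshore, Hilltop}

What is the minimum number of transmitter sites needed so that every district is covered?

T1, T2, T4, T6 together cover {West End, Southbank, Northside, Parkview, Riverside, Lakeshore, Market, Midtown, Harbour, Old Town, Hilltop, Greenfield} — every district.
No 3 of the 8 transmitter sites cover everything (all 56 triples fall short), so 4 is minimum.

4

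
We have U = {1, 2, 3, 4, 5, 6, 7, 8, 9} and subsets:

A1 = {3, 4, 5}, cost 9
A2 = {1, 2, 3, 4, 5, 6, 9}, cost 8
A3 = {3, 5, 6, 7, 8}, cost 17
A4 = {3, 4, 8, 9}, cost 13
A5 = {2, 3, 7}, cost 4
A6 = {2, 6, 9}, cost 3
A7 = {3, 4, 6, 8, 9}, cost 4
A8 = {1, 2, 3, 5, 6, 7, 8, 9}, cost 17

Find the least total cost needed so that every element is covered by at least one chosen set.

16

A2, A5, A7 cover every element at cost 8 + 4 + 4 = 16.
Any cover uses at least 2 sets; among all covering selections none totals below 16.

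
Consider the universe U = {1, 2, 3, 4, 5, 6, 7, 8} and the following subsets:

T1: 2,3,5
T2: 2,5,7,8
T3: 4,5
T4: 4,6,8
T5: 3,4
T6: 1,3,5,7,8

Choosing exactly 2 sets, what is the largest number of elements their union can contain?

Choosing T4, T6 covers {1, 3, 4, 5, 6, 7, 8} — 7 elements.
No choice of 2 sets does better; here 2 is left uncovered.

7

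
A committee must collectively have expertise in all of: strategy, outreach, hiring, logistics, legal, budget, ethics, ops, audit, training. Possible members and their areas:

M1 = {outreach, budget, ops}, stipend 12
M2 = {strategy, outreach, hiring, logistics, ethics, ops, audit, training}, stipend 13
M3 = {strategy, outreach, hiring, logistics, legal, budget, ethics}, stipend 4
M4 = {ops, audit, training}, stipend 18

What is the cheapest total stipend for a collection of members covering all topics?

17

M2, M3 cover every topic at stipend 13 + 4 = 17.
Any cover uses at least 2 members; among all covering selections none totals below 17.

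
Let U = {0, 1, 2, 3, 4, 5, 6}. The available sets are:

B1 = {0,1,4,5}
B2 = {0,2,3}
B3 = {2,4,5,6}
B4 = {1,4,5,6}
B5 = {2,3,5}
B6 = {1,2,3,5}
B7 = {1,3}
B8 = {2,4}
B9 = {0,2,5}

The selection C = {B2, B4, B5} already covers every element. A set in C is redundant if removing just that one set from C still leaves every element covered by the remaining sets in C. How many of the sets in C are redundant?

1

Drop B2: 0 uncovered — not redundant.
Drop B4: 1, 4, 6 uncovered — not redundant.
Drop B5: the rest still cover every element — redundant.
1 redundant: B5.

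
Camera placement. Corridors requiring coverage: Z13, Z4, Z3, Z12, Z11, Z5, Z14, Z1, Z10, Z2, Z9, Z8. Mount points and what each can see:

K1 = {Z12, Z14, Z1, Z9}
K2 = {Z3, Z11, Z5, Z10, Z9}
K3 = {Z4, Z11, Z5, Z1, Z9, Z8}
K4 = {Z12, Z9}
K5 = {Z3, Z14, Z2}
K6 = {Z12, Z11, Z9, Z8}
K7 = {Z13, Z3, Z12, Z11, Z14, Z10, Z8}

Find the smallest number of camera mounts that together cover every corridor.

3

K3, K5, K7 together cover {Z13, Z4, Z3, Z12, Z11, Z5, Z14, Z1, Z10, Z2, Z9, Z8} — every corridor.
No 2 of the 7 camera mounts cover everything (all 21 pairs fall short), so 3 is minimum.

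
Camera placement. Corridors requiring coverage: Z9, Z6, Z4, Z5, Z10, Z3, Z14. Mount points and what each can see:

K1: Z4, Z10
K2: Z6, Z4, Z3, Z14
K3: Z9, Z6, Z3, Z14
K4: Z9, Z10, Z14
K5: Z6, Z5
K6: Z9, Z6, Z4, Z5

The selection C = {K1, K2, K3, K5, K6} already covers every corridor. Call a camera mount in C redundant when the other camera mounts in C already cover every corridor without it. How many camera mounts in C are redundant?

4

Drop K1: Z10 uncovered — not redundant.
Drop K2: the rest still cover every corridor — redundant.
Drop K3: the rest still cover every corridor — redundant.
Drop K5: the rest still cover every corridor — redundant.
Drop K6: the rest still cover every corridor — redundant.
4 redundant: K2, K3, K5, K6.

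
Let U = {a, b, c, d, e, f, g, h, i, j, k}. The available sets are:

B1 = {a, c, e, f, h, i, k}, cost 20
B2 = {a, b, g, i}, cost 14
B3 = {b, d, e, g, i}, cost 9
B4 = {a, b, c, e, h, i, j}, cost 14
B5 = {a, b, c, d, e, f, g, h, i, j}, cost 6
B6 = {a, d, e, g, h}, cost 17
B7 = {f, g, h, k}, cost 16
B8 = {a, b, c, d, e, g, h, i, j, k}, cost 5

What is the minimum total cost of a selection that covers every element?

11

B5, B8 cover every element at cost 6 + 5 = 11.
Any cover uses at least 2 sets; among all covering selections none totals below 11.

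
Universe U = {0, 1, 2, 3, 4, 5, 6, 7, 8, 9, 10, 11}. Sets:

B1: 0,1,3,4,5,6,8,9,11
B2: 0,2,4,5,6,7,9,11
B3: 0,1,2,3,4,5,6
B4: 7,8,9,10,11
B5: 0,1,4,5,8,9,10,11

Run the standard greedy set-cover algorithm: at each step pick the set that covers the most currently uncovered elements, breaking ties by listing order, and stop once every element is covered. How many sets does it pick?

Pick 1: B1 covers 9 new elements (0, 1, 3, 4, 5, 6, 8, 9, 11).
Pick 2: B2 covers 2 new elements (2, 7).
Pick 3: B4 covers 1 new elements (10).
Greedy uses 3 sets. (The true minimum is 2.)

3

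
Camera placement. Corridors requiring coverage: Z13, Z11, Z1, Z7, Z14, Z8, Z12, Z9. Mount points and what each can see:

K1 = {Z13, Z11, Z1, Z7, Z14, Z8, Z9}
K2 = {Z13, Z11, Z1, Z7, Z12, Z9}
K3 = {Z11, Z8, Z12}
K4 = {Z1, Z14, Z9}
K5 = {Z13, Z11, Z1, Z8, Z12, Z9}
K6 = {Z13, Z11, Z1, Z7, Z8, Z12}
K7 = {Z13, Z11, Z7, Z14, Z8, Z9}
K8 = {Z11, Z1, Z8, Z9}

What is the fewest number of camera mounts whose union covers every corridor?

K1, K2 together cover {Z13, Z11, Z1, Z7, Z14, Z8, Z12, Z9} — every corridor.
No single camera mount contains all 8 corridors, so 2 is optimal.

2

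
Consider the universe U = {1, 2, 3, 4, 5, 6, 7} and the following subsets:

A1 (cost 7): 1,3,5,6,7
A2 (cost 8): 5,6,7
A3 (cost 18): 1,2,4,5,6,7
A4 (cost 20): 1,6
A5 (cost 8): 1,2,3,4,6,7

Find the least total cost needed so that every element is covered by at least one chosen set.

15

A1, A5 cover every element at cost 7 + 8 = 15.
Any cover uses at least 2 sets; among all covering selections none totals below 15.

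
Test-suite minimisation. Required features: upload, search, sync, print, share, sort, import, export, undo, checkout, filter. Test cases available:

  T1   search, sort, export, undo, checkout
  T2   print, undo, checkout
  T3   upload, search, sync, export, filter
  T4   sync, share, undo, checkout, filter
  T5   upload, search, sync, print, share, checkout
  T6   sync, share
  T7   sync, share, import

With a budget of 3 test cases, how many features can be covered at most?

10

Choosing T1, T3, T5 covers {upload, search, sync, print, share, sort, export, undo, checkout, filter} — 10 features.
No choice of 3 test cases does better; here import is left uncovered.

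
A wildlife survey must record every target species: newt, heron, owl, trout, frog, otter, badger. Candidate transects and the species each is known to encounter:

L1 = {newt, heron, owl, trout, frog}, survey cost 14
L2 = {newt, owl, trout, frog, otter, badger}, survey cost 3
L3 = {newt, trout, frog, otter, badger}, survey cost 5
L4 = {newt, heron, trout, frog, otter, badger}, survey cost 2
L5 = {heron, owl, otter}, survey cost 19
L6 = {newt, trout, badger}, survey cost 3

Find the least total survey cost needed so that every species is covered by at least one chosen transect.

5

L2, L4 cover every species at survey cost 3 + 2 = 5.
Any cover uses at least 2 transects; among all covering selections none totals below 5.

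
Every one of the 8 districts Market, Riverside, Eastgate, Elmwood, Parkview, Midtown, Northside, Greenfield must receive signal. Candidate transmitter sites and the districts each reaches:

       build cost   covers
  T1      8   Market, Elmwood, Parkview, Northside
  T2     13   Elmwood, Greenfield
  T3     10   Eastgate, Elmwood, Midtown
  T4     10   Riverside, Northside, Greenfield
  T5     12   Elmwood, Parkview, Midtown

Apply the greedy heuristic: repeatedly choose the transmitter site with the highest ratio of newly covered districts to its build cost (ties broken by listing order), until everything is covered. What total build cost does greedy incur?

28

Pick 1: T1 adds 4 new (Market, Elmwood, Parkview, Northside) at build cost 8 (ratio 4/8).
Pick 2: T3 adds 2 new (Eastgate, Midtown) at build cost 10 (ratio 2/10).
Pick 3: T4 adds 2 new (Riverside, Greenfield) at build cost 10 (ratio 2/10).
Greedy total build cost: 8 + 10 + 10 = 28.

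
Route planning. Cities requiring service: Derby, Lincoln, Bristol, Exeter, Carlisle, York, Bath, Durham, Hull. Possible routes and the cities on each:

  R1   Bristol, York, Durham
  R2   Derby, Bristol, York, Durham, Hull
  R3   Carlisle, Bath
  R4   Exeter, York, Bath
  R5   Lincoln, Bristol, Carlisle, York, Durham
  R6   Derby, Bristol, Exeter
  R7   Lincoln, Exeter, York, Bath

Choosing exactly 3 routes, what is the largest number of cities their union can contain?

Choosing R2, R3, R7 covers {Derby, Lincoln, Bristol, Exeter, Carlisle, York, Bath, Durham, Hull} — 9 cities.
That is all 9 cities.

9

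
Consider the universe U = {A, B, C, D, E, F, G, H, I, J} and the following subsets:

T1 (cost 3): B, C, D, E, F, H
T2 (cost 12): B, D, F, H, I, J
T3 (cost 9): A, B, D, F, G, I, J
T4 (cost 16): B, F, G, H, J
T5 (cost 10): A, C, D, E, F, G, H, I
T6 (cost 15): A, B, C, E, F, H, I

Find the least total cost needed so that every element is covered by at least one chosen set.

T1, T3 cover every element at cost 3 + 9 = 12.
Any cover uses at least 2 sets; among all covering selections none totals below 12.

12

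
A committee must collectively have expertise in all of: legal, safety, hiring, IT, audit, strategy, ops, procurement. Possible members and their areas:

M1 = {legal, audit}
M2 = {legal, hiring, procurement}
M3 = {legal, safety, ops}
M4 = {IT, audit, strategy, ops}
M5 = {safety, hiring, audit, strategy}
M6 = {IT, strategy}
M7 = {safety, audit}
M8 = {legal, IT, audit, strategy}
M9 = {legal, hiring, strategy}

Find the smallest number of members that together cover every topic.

3

M2, M3, M4 together cover {legal, safety, hiring, IT, audit, strategy, ops, procurement} — every topic.
No 2 of the 9 members cover everything (all 36 pairs fall short), so 3 is minimum.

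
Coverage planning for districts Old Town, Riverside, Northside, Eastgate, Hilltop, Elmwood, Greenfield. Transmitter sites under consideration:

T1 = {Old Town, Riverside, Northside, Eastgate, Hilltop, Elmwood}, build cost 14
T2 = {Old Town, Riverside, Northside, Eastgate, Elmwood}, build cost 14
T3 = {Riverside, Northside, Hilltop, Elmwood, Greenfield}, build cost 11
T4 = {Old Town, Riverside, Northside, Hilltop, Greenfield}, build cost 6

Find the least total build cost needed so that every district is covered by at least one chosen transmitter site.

20

T1, T4 cover every district at build cost 14 + 6 = 20.
Any cover uses at least 2 transmitter sites; among all covering selections none totals below 20.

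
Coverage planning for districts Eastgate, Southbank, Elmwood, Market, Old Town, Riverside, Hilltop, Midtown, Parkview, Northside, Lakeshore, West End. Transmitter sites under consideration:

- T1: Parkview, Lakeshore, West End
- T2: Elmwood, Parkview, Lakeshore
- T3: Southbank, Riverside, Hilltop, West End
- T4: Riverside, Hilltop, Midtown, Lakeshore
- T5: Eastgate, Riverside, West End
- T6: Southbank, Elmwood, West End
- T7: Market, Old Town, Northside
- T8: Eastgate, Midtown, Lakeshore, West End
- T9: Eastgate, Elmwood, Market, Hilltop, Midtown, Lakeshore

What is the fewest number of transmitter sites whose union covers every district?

4

T1, T3, T7, T9 together cover {Eastgate, Southbank, Elmwood, Market, Old Town, Riverside, Hilltop, Midtown, Parkview, Northside, Lakeshore, West End} — every district.
No 3 of the 9 transmitter sites cover everything (all 84 triples fall short), so 4 is minimum.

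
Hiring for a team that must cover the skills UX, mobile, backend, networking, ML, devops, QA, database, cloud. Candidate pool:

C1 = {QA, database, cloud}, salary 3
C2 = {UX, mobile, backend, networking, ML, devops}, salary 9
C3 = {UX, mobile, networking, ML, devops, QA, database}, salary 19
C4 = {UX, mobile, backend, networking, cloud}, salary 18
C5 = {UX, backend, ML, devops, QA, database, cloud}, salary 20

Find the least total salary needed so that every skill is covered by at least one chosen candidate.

C1, C2 cover every skill at salary 3 + 9 = 12.
Any cover uses at least 2 candidates; among all covering selections none totals below 12.

12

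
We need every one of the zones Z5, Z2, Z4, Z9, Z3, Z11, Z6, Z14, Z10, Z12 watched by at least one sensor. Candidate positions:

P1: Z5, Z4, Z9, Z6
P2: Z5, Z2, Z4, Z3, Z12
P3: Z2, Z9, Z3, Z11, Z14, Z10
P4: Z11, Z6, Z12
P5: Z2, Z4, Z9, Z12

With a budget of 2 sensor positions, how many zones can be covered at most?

Choosing P1, P3 covers {Z5, Z2, Z4, Z9, Z3, Z11, Z6, Z14, Z10} — 9 zones.
No choice of 2 sensor positions does better; here Z12 is left uncovered.

9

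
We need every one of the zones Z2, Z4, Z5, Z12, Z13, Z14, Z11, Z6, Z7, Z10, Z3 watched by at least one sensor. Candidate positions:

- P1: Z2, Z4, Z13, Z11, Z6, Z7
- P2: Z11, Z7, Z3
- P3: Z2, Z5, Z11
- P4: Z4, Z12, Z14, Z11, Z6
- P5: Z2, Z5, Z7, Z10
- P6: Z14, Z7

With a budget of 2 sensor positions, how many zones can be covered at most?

9

Choosing P4, P5 covers {Z2, Z4, Z5, Z12, Z14, Z11, Z6, Z7, Z10} — 9 zones.
No choice of 2 sensor positions does better; here Z13, Z3 are left uncovered.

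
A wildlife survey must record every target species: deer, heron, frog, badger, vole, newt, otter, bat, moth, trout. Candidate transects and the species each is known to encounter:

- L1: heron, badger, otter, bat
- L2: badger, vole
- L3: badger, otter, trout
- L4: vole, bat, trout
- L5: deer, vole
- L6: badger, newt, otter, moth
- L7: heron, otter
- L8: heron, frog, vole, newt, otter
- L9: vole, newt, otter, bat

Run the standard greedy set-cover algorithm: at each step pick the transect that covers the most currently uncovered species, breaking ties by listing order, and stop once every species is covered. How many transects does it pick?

5

Pick 1: L8 covers 5 new species (heron, frog, vole, newt, otter).
Pick 2: L1 covers 2 new species (badger, bat).
Pick 3: L3 covers 1 new species (trout).
Pick 4: L5 covers 1 new species (deer).
Pick 5: L6 covers 1 new species (moth).
Greedy uses 5 transects. (The true minimum is 4.)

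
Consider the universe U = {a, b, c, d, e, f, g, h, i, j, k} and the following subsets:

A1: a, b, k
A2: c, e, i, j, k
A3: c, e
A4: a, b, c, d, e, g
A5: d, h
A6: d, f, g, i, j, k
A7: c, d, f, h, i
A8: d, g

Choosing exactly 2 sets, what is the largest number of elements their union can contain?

Choosing A4, A6 covers {a, b, c, d, e, f, g, i, j, k} — 10 elements.
No choice of 2 sets does better; here h is left uncovered.

10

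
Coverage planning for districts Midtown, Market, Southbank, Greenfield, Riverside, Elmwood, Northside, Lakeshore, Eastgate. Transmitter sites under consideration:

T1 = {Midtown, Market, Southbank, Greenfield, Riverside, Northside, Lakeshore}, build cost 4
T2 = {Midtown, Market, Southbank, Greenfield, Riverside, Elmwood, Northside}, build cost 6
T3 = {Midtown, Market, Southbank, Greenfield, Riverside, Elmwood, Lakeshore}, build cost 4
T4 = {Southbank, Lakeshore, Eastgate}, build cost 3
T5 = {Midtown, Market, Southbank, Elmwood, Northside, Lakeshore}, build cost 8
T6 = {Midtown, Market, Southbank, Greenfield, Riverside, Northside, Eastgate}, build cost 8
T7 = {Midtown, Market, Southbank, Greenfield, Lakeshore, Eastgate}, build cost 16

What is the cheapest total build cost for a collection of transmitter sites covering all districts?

T2, T4 cover every district at build cost 6 + 3 = 9.
Any cover uses at least 2 transmitter sites; among all covering selections none totals below 9.
Greedy by coverage-per-build cost would pick T1, T4, T3 for 11 — worse than the optimum 9.

9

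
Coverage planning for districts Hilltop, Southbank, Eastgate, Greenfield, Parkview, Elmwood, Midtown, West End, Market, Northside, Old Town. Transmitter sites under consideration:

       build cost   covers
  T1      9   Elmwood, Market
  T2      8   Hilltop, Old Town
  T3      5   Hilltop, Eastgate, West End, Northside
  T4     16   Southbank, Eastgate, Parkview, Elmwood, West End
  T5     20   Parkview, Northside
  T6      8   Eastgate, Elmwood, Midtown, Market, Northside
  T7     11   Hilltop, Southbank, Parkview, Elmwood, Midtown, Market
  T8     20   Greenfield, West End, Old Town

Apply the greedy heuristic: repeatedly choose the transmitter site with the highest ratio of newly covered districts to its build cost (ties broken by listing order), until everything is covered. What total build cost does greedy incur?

Pick 1: T3 adds 4 new (Hilltop, Eastgate, West End, Northside) at build cost 5 (ratio 4/5).
Pick 2: T7 adds 5 new (Southbank, Parkview, Elmwood, Midtown, Market) at build cost 11 (ratio 5/11).
Pick 3: T2 adds 1 new (Old Town) at build cost 8 (ratio 1/8).
Pick 4: T8 adds 1 new (Greenfield) at build cost 20 (ratio 1/20).
Greedy total build cost: 5 + 11 + 8 + 20 = 44. (The true optimum is 36, so greedy overshoots here.)

44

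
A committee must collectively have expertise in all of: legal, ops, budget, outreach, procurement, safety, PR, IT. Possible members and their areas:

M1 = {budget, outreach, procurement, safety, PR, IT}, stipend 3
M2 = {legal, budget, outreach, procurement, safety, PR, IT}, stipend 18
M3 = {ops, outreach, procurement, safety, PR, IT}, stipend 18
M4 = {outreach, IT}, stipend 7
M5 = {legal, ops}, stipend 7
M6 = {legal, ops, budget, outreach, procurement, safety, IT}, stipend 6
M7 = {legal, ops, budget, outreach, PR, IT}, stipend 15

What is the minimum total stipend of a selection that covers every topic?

9

M1, M6 cover every topic at stipend 3 + 6 = 9.
Any cover uses at least 2 members; among all covering selections none totals below 9.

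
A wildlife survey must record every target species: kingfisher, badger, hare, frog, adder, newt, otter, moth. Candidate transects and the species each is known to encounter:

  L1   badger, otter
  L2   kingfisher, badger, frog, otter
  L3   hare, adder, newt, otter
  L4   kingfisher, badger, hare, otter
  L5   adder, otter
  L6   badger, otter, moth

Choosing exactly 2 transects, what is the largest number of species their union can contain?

Choosing L2, L3 covers {kingfisher, badger, hare, frog, adder, newt, otter} — 7 species.
No choice of 2 transects does better; here moth is left uncovered.

7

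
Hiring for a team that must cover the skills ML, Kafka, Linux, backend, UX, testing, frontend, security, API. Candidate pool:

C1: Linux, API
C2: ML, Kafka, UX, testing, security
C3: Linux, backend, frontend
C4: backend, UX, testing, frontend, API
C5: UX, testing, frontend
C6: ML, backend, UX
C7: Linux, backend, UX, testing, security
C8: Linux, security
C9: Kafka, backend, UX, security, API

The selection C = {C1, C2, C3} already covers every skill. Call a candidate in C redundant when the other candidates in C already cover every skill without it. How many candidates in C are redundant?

Drop C1: API uncovered — not redundant.
Drop C2: ML, Kafka, UX, testing, … uncovered — not redundant.
Drop C3: backend, frontend uncovered — not redundant.
None of the candidates in C is redundant.

0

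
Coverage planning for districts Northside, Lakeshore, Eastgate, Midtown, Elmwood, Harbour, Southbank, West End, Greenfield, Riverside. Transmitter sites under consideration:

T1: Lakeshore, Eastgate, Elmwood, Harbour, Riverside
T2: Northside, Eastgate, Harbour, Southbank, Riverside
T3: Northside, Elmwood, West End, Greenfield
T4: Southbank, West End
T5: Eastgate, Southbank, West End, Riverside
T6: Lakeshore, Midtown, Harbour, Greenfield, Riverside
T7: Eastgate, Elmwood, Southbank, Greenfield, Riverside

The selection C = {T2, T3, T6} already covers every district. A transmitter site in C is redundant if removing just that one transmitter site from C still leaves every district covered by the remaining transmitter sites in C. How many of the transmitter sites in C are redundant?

0

Drop T2: Eastgate, Southbank uncovered — not redundant.
Drop T3: Elmwood, West End uncovered — not redundant.
Drop T6: Lakeshore, Midtown uncovered — not redundant.
None of the transmitter sites in C is redundant.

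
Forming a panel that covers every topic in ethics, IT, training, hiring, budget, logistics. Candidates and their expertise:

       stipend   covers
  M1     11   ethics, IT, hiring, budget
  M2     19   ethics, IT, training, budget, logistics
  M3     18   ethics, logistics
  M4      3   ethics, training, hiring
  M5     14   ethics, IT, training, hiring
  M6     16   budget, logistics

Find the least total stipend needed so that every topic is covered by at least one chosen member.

M2, M4 cover every topic at stipend 19 + 3 = 22.
Any cover uses at least 2 members; among all covering selections none totals below 22.
Greedy by coverage-per-stipend would pick M4, M1, M6 for 30 — worse than the optimum 22.

22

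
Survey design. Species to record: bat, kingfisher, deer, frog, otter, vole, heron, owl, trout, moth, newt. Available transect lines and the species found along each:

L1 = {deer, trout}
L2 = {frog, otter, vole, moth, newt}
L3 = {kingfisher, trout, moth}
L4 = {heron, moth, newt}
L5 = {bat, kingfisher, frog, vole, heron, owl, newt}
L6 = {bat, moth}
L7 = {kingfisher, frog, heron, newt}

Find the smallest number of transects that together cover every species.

L1, L2, L5 together cover {bat, kingfisher, deer, frog, otter, vole, heron, owl, trout, moth, newt} — every species.
No 2 of the 7 transects cover everything (all 21 pairs fall short), so 3 is minimum.

3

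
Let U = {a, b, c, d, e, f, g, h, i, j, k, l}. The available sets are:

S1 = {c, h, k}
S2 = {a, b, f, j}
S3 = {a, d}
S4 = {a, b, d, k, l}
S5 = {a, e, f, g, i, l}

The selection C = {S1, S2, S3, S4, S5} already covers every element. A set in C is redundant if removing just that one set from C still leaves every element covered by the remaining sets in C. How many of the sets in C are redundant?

Drop S1: c, h uncovered — not redundant.
Drop S2: j uncovered — not redundant.
Drop S3: the rest still cover every element — redundant.
Drop S4: the rest still cover every element — redundant.
Drop S5: e, g, i uncovered — not redundant.
2 redundant: S3, S4.

2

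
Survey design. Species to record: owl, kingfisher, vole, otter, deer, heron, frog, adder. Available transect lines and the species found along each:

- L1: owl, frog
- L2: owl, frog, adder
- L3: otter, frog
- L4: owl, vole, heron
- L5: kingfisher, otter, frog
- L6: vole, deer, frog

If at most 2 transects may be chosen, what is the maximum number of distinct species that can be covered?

Choosing L4, L5 covers {owl, kingfisher, vole, otter, heron, frog} — 6 species.
No choice of 2 transects does better; here deer, adder are left uncovered.

6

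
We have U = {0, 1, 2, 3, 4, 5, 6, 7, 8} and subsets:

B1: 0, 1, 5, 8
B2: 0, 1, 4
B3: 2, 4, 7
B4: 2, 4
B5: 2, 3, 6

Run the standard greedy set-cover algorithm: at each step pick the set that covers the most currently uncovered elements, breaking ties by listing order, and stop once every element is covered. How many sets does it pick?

Pick 1: B1 covers 4 new elements (0, 1, 5, 8).
Pick 2: B3 covers 3 new elements (2, 4, 7).
Pick 3: B5 covers 2 new elements (3, 6).
Greedy uses 3 sets.

3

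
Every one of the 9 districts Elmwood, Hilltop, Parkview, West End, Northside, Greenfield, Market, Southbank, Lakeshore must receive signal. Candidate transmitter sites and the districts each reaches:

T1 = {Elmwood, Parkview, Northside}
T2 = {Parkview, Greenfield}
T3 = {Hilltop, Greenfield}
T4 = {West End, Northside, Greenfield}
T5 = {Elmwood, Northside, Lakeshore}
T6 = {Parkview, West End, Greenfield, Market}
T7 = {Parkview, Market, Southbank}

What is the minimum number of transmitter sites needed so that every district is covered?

T3, T4, T5, T7 together cover {Elmwood, Hilltop, Parkview, West End, Northside, Greenfield, Market, Southbank, Lakeshore} — every district.
No 3 of the 7 transmitter sites cover everything (all 35 triples fall short), so 4 is minimum.

4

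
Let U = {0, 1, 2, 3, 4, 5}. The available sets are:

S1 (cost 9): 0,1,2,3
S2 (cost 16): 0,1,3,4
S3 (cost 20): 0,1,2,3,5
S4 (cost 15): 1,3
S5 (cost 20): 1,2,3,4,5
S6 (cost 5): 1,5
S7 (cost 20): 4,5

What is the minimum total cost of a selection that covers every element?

29

S1, S5 cover every element at cost 9 + 20 = 29.
Any cover uses at least 2 sets; among all covering selections none totals below 29.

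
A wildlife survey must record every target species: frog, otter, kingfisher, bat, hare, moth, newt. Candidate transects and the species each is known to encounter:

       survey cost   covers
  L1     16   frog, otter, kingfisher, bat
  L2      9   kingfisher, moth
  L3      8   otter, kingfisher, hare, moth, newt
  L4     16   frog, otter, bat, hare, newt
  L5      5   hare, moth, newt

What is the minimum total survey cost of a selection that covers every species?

L1, L5 cover every species at survey cost 16 + 5 = 21.
Any cover uses at least 2 transects; among all covering selections none totals below 21.

21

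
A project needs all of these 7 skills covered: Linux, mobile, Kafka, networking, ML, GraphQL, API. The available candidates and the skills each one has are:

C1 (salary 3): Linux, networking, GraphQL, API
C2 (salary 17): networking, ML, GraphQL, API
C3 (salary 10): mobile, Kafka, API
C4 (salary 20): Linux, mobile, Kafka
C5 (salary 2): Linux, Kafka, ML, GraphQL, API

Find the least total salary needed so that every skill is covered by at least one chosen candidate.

C1, C3, C5 cover every skill at salary 3 + 10 + 2 = 15.
Any cover uses at least 2 candidates; among all covering selections none totals below 15.

15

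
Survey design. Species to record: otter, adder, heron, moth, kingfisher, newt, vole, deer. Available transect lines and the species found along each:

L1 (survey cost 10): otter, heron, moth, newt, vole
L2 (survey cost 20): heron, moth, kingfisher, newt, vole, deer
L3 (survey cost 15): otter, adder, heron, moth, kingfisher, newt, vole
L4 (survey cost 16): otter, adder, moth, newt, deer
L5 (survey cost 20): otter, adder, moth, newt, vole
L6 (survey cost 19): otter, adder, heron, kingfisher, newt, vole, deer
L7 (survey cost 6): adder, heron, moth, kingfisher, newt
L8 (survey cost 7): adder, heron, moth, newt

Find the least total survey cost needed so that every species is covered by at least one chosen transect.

25

L6, L7 cover every species at survey cost 19 + 6 = 25.
Any cover uses at least 2 transects; among all covering selections none totals below 25.
Greedy by coverage-per-survey cost would pick L7, L1, L4 for 32 — worse than the optimum 25.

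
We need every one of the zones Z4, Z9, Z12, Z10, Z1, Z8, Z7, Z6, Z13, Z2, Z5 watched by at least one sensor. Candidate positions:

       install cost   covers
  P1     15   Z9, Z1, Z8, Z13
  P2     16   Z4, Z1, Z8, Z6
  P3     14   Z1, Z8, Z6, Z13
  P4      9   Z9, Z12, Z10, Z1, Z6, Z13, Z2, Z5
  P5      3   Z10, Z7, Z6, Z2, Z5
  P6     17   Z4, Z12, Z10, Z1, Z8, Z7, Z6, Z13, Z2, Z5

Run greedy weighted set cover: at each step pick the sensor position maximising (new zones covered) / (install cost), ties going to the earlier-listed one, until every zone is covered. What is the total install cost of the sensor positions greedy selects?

Pick 1: P5 adds 5 new (Z10, Z7, Z6, Z2, Z5) at install cost 3 (ratio 5/3).
Pick 2: P4 adds 4 new (Z9, Z12, Z1, Z13) at install cost 9 (ratio 4/9).
Pick 3: P2 adds 2 new (Z4, Z8) at install cost 16 (ratio 2/16).
Greedy total install cost: 3 + 9 + 16 = 28. (The true optimum is 26, so greedy overshoots here.)

28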